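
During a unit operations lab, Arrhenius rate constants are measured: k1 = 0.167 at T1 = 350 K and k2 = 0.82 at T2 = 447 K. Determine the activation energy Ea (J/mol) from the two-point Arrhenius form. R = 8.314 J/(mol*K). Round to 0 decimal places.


Ea = R * ln(k2/k1) / (1/T1 - 1/T2)
ln(k2/k1) = ln(0.82/0.167) = 1.5913105
1/T1 - 1/T2 = 1/350 - 1/447 = 0.000620006392
Ea = 8.314 * 1.5913105 / 0.000620006392
Ea = 21339 J/mol


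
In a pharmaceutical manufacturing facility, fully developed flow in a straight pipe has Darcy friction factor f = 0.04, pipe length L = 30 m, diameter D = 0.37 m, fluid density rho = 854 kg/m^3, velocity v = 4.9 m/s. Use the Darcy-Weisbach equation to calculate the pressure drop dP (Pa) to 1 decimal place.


dP = f * (L/D) * (rho*v^2/2)
dP = 0.04 * (30/0.37) * (854*4.9^2/2)
L/D = 81.08108108
rho*v^2/2 = 854*24.01/2 = 10252.27
dP = 0.04 * 81.08108108 * 10252.27
dP = 33250.6 Pa


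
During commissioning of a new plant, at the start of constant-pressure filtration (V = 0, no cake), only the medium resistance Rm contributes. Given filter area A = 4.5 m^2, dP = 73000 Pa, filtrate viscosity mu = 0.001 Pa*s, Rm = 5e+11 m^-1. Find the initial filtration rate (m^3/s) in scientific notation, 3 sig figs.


rate = A * dP / (mu * Rm)
rate = 4.5 * 73000 / (0.001 * 5e+11)
rate = 328500.0 / 5.000e+08
rate = 6.57e-04 m^3/s


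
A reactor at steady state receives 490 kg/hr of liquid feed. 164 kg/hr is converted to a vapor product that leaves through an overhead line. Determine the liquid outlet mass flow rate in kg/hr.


Steady-state mass balance on the main outlet: F_out = F_in - F_removed
F_out = 490 - 164
F_out = 326 kg/hr


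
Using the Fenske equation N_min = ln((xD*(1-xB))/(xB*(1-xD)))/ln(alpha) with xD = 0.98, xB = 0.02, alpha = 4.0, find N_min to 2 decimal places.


N_min = ln((xD*(1-xB))/(xB*(1-xD))) / ln(alpha)
Numerator inside ln: 0.9604 / 0.0004 = 2401.0
ln(2401.0) = 7.783641
ln(alpha) = ln(4.0) = 1.386294
N_min = 7.783641 / 1.386294 = 5.61


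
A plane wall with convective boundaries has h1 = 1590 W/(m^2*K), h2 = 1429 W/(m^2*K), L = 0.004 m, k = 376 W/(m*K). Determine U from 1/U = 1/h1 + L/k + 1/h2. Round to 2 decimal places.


1/U = 1/h1 + L/k + 1/h2
1/U = 1/1590 + 0.004/376 + 1/1429
1/U = 0.0006289308 + 1.06383e-05 + 0.0006997901
1/U = 0.0013393592
U = 746.63 W/(m^2*K)


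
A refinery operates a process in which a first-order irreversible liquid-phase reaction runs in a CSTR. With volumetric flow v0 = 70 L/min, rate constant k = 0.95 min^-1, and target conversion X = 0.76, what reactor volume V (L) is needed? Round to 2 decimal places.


V = v0 * X / (k * (1 - X))
V = 70 * 0.76 / (0.95 * (1 - 0.76))
V = 53.2 / (0.95 * 0.24)
V = 53.2 / 0.228
V = 233.33 L


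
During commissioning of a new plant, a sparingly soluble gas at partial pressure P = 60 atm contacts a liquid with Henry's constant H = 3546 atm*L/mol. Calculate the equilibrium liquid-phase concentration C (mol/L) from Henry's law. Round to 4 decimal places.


C = P / H
C = 60 / 3546
C = 0.0169 mol/L


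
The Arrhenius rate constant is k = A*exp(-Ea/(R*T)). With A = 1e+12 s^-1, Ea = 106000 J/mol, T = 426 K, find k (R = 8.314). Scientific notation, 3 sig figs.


k = A * exp(-Ea/(R*T))
k = 1e+12 * exp(-106000 / (8.314 * 426))
k = 1e+12 * exp(-29.928589)
k = 1.01e-01


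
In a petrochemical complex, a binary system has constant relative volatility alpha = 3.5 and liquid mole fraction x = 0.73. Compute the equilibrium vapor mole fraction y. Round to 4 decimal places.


y = alpha*x / (1 + (alpha-1)*x)
y = 3.5*0.73 / (1 + (3.5-1)*0.73)
y = 2.555 / (1 + 1.825)
y = 2.555 / 2.825
y = 0.9044


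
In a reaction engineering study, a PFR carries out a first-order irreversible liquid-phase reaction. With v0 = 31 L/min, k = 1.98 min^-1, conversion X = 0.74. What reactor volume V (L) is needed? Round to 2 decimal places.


V = (v0/k) * ln(1/(1-X))
V = (31/1.98) * ln(1/(1-0.74))
V = 15.656566 * ln(3.846154)
V = 15.656566 * 1.347074
V = 21.09 L


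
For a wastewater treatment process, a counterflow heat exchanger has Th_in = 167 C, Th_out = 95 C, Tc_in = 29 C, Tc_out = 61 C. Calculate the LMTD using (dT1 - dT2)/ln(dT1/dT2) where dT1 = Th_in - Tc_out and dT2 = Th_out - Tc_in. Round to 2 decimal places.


dT1 = Th_in - Tc_out = 167 - 61 = 106
dT2 = Th_out - Tc_in = 95 - 29 = 66
LMTD = (dT1 - dT2) / ln(dT1/dT2)
LMTD = (106 - 66) / ln(106/66)
LMTD = 84.43 K


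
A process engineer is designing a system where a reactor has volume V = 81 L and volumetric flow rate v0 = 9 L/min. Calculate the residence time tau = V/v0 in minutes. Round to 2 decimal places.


tau = V / v0
tau = 81 / 9
tau = 9.00 min


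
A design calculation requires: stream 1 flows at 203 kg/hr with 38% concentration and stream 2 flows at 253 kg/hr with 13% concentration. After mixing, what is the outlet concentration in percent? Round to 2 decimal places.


Mass balance on solute: F1*x1 + F2*x2 = F3*x3
F3 = F1 + F2 = 203 + 253 = 456 kg/hr
x3 = (F1*x1 + F2*x2)/F3
x3 = (203*0.38 + 253*0.13) / 456
x3 = 24.13%


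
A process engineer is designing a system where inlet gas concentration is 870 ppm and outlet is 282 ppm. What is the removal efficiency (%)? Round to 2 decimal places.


Efficiency = (G_in - G_out) / G_in * 100%
Efficiency = (870 - 282) / 870 * 100
Efficiency = 588 / 870 * 100
Efficiency = 67.59%


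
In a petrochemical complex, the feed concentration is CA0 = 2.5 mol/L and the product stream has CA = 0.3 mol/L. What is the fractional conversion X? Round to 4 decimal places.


X = (CA0 - CA) / CA0
X = (2.5 - 0.3) / 2.5
X = 2.2 / 2.5
X = 0.8800


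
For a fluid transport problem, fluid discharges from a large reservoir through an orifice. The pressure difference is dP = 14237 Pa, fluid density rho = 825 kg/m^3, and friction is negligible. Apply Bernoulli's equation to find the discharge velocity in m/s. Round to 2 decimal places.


v = sqrt(2*dP/rho)
v = sqrt(2*14237/825)
v = sqrt(34.513939)
v = 5.87 m/s


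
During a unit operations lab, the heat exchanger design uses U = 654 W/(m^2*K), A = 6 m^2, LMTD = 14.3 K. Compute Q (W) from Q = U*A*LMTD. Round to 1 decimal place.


Q = U * A * LMTD
Q = 654 * 6 * 14.3
Q = 56113.2 W


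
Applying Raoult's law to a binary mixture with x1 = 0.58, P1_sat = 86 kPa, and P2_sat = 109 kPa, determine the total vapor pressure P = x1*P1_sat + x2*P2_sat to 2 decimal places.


P = x1*P1_sat + x2*P2_sat
x2 = 1 - x1 = 1 - 0.58 = 0.42
P = 0.58*86 + 0.42*109
P = 49.88 + 45.78
P = 95.66 kPa


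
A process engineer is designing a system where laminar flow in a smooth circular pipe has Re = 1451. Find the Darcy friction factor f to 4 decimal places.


f = 64 / Re
f = 64 / 1451
f = 0.0441


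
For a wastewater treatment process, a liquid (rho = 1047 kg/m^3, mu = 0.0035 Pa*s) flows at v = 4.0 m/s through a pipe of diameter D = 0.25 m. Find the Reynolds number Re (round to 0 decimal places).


Re = rho * v * D / mu
Re = 1047 * 4.0 * 0.25 / 0.0035
Re = 1047.0 / 0.0035
Re = 299143


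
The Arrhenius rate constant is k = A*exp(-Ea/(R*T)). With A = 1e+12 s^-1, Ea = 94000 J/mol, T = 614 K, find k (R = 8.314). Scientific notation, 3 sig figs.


k = A * exp(-Ea/(R*T))
k = 1e+12 * exp(-94000 / (8.314 * 614))
k = 1e+12 * exp(-18.414056)
k = 1.01e+04


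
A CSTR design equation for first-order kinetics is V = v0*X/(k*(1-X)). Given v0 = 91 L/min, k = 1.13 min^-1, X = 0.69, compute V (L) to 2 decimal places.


V = v0 * X / (k * (1 - X))
V = 91 * 0.69 / (1.13 * (1 - 0.69))
V = 62.79 / (1.13 * 0.31)
V = 62.79 / 0.3503
V = 179.25 L


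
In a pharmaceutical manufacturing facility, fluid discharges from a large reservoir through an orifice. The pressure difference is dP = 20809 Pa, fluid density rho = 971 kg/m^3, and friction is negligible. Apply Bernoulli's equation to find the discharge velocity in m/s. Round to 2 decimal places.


v = sqrt(2*dP/rho)
v = sqrt(2*20809/971)
v = sqrt(42.860968)
v = 6.55 m/s


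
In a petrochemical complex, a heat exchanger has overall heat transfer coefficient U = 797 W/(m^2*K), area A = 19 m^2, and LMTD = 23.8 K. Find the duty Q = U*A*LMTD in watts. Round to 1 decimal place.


Q = U * A * LMTD
Q = 797 * 19 * 23.8
Q = 360403.4 W


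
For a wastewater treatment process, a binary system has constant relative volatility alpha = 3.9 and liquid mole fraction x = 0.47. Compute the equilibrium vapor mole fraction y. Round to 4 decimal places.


y = alpha*x / (1 + (alpha-1)*x)
y = 3.9*0.47 / (1 + (3.9-1)*0.47)
y = 1.833 / (1 + 1.363)
y = 1.833 / 2.363
y = 0.7757


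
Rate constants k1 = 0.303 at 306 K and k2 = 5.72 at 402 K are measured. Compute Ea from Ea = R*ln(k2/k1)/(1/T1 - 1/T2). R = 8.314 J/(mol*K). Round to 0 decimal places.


Ea = R * ln(k2/k1) / (1/T1 - 1/T2)
ln(k2/k1) = ln(5.72/0.303) = 2.9379913
1/T1 - 1/T2 = 1/306 - 1/402 = 0.000780411667
Ea = 8.314 * 2.9379913 / 0.000780411667
Ea = 31299 J/mol


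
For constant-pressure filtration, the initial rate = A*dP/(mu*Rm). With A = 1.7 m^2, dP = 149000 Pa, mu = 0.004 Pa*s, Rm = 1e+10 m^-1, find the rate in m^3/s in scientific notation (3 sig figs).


rate = A * dP / (mu * Rm)
rate = 1.7 * 149000 / (0.004 * 1e+10)
rate = 253300.0 / 4.000e+07
rate = 6.33e-03 m^3/s


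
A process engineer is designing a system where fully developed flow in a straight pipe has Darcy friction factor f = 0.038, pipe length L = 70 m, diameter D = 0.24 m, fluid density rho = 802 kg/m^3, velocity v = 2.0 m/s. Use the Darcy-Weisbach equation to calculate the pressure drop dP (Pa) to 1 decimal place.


dP = f * (L/D) * (rho*v^2/2)
dP = 0.038 * (70/0.24) * (802*2.0^2/2)
L/D = 291.66666667
rho*v^2/2 = 802*4.0/2 = 1604.0
dP = 0.038 * 291.66666667 * 1604.0
dP = 17777.7 Pa


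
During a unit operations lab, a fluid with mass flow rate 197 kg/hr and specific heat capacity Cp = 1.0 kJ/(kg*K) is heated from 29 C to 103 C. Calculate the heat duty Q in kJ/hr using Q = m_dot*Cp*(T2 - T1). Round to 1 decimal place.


Q = m_dot * Cp * (T2 - T1)
Q = 197 * 1.0 * (103 - 29)
Q = 197 * 1.0 * 74
Q = 14578.0 kJ/hr


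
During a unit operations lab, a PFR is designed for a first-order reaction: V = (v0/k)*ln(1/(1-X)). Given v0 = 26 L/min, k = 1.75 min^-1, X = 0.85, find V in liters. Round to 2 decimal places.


V = (v0/k) * ln(1/(1-X))
V = (26/1.75) * ln(1/(1-0.85))
V = 14.857143 * ln(6.666667)
V = 14.857143 * 1.89712
V = 28.19 L


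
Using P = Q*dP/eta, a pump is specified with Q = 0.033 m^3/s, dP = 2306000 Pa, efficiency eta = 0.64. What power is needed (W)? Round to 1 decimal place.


P = Q * dP / eta
P = 0.033 * 2306000 / 0.64
P = 76098.0 / 0.64
P = 118903.1 W


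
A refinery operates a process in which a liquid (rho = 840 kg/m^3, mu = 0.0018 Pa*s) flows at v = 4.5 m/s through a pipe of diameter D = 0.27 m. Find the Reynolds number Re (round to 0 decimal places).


Re = rho * v * D / mu
Re = 840 * 4.5 * 0.27 / 0.0018
Re = 1020.6 / 0.0018
Re = 567000


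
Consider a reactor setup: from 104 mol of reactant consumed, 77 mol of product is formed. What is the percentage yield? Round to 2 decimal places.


Yield = (moles product / moles consumed) * 100%
Yield = (77 / 104) * 100
Yield = 0.7404 * 100
Yield = 74.04%


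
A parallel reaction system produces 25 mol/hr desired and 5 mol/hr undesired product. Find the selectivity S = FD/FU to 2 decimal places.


S = desired product rate / undesired product rate
S = 25 / 5
S = 5.00


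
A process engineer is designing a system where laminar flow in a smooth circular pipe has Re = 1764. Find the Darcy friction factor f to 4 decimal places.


f = 64 / Re
f = 64 / 1764
f = 0.0363


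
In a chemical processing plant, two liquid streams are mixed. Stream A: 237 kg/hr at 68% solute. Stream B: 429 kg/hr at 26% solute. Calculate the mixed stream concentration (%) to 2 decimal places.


Mass balance on solute: F1*x1 + F2*x2 = F3*x3
F3 = F1 + F2 = 237 + 429 = 666 kg/hr
x3 = (F1*x1 + F2*x2)/F3
x3 = (237*0.68 + 429*0.26) / 666
x3 = 40.95%


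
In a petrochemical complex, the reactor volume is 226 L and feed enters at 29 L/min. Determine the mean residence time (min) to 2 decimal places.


tau = V / v0
tau = 226 / 29
tau = 7.79 min


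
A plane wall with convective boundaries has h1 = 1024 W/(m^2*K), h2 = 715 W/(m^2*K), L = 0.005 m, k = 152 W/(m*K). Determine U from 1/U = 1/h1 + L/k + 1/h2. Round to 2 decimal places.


1/U = 1/h1 + L/k + 1/h2
1/U = 1/1024 + 0.005/152 + 1/715
1/U = 0.0009765625 + 3.28947e-05 + 0.0013986014
1/U = 0.0024080586
U = 415.27 W/(m^2*K)


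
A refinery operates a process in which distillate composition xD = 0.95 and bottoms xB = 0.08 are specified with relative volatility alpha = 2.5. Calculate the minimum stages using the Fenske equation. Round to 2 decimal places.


N_min = ln((xD*(1-xB))/(xB*(1-xD))) / ln(alpha)
Numerator inside ln: 0.874 / 0.004 = 218.5
ln(218.5) = 5.386786
ln(alpha) = ln(2.5) = 0.916291
N_min = 5.386786 / 0.916291 = 5.88


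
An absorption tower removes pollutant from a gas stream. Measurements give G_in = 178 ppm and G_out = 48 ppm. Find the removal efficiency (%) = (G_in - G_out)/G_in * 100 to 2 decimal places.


Efficiency = (G_in - G_out) / G_in * 100%
Efficiency = (178 - 48) / 178 * 100
Efficiency = 130 / 178 * 100
Efficiency = 73.03%


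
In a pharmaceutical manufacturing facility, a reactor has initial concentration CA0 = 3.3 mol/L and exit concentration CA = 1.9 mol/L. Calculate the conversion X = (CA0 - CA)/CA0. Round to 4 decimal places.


X = (CA0 - CA) / CA0
X = (3.3 - 1.9) / 3.3
X = 1.4 / 3.3
X = 0.4242


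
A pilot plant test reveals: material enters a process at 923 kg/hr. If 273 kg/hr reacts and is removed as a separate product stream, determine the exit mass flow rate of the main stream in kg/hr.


Steady-state mass balance on the main outlet: F_out = F_in - F_removed
F_out = 923 - 273
F_out = 650 kg/hr


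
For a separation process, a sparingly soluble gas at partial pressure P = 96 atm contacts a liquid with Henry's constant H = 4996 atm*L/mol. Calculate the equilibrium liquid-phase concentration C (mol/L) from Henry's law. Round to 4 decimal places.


C = P / H
C = 96 / 4996
C = 0.0192 mol/L


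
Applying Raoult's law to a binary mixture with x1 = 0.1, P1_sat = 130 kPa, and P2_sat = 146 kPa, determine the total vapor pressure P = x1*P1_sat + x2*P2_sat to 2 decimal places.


P = x1*P1_sat + x2*P2_sat
x2 = 1 - x1 = 1 - 0.1 = 0.9
P = 0.1*130 + 0.9*146
P = 13.0 + 131.4
P = 144.40 kPa


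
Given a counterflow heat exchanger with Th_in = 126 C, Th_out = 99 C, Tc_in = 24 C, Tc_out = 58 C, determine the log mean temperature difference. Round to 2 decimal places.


dT1 = Th_in - Tc_out = 126 - 58 = 68
dT2 = Th_out - Tc_in = 99 - 24 = 75
LMTD = (dT1 - dT2) / ln(dT1/dT2)
LMTD = (68 - 75) / ln(68/75)
LMTD = 71.44 K


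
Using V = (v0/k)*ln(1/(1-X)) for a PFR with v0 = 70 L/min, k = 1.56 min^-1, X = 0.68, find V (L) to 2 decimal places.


V = (v0/k) * ln(1/(1-X))
V = (70/1.56) * ln(1/(1-0.68))
V = 44.871795 * ln(3.125)
V = 44.871795 * 1.139434
V = 51.13 L


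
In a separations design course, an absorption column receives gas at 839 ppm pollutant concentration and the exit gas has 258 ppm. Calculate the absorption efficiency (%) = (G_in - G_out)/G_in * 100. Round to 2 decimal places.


Efficiency = (G_in - G_out) / G_in * 100%
Efficiency = (839 - 258) / 839 * 100
Efficiency = 581 / 839 * 100
Efficiency = 69.25%


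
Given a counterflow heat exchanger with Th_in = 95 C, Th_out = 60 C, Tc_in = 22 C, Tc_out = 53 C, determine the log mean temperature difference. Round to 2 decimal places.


dT1 = Th_in - Tc_out = 95 - 53 = 42
dT2 = Th_out - Tc_in = 60 - 22 = 38
LMTD = (dT1 - dT2) / ln(dT1/dT2)
LMTD = (42 - 38) / ln(42/38)
LMTD = 39.97 K


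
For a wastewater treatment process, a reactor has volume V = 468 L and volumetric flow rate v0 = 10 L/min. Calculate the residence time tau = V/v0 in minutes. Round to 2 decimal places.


tau = V / v0
tau = 468 / 10
tau = 46.80 min


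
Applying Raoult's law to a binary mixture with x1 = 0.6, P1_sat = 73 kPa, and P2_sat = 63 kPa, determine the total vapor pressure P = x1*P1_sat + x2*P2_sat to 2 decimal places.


P = x1*P1_sat + x2*P2_sat
x2 = 1 - x1 = 1 - 0.6 = 0.4
P = 0.6*73 + 0.4*63
P = 43.8 + 25.2
P = 69.00 kPa


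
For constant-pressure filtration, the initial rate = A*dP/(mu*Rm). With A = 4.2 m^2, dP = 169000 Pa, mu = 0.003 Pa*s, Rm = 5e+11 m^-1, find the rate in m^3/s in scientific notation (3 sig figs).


rate = A * dP / (mu * Rm)
rate = 4.2 * 169000 / (0.003 * 5e+11)
rate = 709800.0 / 1.500e+09
rate = 4.73e-04 m^3/s


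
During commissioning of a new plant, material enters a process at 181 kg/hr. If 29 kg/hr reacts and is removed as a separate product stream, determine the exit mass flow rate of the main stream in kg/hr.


Steady-state mass balance on the main outlet: F_out = F_in - F_removed
F_out = 181 - 29
F_out = 152 kg/hr


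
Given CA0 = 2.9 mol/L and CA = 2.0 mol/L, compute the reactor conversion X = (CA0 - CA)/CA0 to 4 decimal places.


X = (CA0 - CA) / CA0
X = (2.9 - 2.0) / 2.9
X = 0.9 / 2.9
X = 0.3103


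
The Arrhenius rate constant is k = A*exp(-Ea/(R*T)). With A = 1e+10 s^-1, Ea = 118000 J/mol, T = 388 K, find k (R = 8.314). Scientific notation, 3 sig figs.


k = A * exp(-Ea/(R*T))
k = 1e+10 * exp(-118000 / (8.314 * 388))
k = 1e+10 * exp(-36.57971)
k = 1.30e-06


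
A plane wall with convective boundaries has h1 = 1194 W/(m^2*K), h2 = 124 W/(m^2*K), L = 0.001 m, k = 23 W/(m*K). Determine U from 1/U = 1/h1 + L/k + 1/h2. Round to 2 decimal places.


1/U = 1/h1 + L/k + 1/h2
1/U = 1/1194 + 0.001/23 + 1/124
1/U = 0.0008375209 + 4.34783e-05 + 0.0080645161
1/U = 0.0089455153
U = 111.79 W/(m^2*K)


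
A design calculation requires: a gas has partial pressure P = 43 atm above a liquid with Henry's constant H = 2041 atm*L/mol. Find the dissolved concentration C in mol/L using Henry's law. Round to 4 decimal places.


C = P / H
C = 43 / 2041
C = 0.0211 mol/L


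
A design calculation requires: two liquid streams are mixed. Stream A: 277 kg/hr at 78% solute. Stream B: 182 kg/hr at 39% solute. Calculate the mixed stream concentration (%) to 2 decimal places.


Mass balance on solute: F1*x1 + F2*x2 = F3*x3
F3 = F1 + F2 = 277 + 182 = 459 kg/hr
x3 = (F1*x1 + F2*x2)/F3
x3 = (277*0.78 + 182*0.39) / 459
x3 = 62.54%


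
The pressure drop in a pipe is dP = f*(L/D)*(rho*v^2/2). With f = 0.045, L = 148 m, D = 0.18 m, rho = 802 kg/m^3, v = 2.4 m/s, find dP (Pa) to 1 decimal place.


dP = f * (L/D) * (rho*v^2/2)
dP = 0.045 * (148/0.18) * (802*2.4^2/2)
L/D = 822.22222222
rho*v^2/2 = 802*5.76/2 = 2309.76
dP = 0.045 * 822.22222222 * 2309.76
dP = 85461.1 Pa


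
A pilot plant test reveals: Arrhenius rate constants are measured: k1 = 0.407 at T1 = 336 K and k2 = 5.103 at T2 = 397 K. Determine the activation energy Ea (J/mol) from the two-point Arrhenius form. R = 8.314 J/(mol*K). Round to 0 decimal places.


Ea = R * ln(k2/k1) / (1/T1 - 1/T2)
ln(k2/k1) = ln(5.103/0.407) = 2.5287707
1/T1 - 1/T2 = 1/336 - 1/397 = 0.000457298789
Ea = 8.314 * 2.5287707 / 0.000457298789
Ea = 45975 J/mol


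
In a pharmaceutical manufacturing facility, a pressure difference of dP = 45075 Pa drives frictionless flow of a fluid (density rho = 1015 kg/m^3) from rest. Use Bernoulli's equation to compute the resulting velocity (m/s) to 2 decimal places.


v = sqrt(2*dP/rho)
v = sqrt(2*45075/1015)
v = sqrt(88.817734)
v = 9.42 m/s


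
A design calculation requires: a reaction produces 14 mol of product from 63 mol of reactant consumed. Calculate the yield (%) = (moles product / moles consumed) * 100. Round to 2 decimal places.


Yield = (moles product / moles consumed) * 100%
Yield = (14 / 63) * 100
Yield = 0.2222 * 100
Yield = 22.22%


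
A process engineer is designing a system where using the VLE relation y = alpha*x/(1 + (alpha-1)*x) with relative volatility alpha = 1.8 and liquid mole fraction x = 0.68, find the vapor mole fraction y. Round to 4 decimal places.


y = alpha*x / (1 + (alpha-1)*x)
y = 1.8*0.68 / (1 + (1.8-1)*0.68)
y = 1.224 / (1 + 0.544)
y = 1.224 / 1.544
y = 0.7927


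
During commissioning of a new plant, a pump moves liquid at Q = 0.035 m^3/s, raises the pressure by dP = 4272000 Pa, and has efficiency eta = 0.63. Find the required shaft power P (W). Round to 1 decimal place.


P = Q * dP / eta
P = 0.035 * 4272000 / 0.63
P = 149520.0 / 0.63
P = 237333.3 W


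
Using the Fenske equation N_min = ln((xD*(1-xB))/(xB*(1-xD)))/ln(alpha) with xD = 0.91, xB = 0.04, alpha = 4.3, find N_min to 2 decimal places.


N_min = ln((xD*(1-xB))/(xB*(1-xD))) / ln(alpha)
Numerator inside ln: 0.8736 / 0.0036 = 242.666667
ln(242.666667) = 5.491689
ln(alpha) = ln(4.3) = 1.458615
N_min = 5.491689 / 1.458615 = 3.77


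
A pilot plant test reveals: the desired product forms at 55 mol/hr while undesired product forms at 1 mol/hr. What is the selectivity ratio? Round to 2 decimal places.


S = desired product rate / undesired product rate
S = 55 / 1
S = 55.00


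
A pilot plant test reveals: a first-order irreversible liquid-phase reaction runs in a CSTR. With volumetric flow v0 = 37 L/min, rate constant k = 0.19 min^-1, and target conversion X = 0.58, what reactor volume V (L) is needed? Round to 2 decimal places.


V = v0 * X / (k * (1 - X))
V = 37 * 0.58 / (0.19 * (1 - 0.58))
V = 21.46 / (0.19 * 0.42)
V = 21.46 / 0.0798
V = 268.92 L


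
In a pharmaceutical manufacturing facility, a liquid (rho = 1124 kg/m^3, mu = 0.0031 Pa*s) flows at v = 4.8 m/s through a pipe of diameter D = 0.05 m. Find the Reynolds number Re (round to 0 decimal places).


Re = rho * v * D / mu
Re = 1124 * 4.8 * 0.05 / 0.0031
Re = 269.76 / 0.0031
Re = 87019


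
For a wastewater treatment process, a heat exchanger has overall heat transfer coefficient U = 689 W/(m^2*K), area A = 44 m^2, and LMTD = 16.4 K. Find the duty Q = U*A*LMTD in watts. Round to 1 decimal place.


Q = U * A * LMTD
Q = 689 * 44 * 16.4
Q = 497182.4 W


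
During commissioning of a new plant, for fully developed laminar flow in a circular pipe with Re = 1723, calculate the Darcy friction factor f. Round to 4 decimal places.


f = 64 / Re
f = 64 / 1723
f = 0.0371


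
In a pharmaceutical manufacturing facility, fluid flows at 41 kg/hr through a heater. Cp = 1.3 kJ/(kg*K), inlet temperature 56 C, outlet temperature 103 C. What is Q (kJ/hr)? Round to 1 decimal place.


Q = m_dot * Cp * (T2 - T1)
Q = 41 * 1.3 * (103 - 56)
Q = 41 * 1.3 * 47
Q = 2505.1 kJ/hr


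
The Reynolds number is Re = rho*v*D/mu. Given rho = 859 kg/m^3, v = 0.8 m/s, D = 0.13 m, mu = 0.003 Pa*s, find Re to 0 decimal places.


Re = rho * v * D / mu
Re = 859 * 0.8 * 0.13 / 0.003
Re = 89.336 / 0.003
Re = 29779


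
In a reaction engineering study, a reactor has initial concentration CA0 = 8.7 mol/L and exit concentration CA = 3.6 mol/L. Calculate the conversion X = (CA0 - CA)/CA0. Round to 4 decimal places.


X = (CA0 - CA) / CA0
X = (8.7 - 3.6) / 8.7
X = 5.1 / 8.7
X = 0.5862


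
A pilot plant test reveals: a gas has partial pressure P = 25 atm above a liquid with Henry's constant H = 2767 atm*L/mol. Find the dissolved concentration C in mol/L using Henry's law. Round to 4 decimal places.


C = P / H
C = 25 / 2767
C = 0.0090 mol/L


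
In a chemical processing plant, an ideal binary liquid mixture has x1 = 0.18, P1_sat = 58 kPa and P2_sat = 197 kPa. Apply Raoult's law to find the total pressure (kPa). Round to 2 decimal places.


P = x1*P1_sat + x2*P2_sat
x2 = 1 - x1 = 1 - 0.18 = 0.82
P = 0.18*58 + 0.82*197
P = 10.44 + 161.54
P = 171.98 kPa


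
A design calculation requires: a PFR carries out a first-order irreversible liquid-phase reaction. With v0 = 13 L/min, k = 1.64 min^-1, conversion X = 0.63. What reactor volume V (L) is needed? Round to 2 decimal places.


V = (v0/k) * ln(1/(1-X))
V = (13/1.64) * ln(1/(1-0.63))
V = 7.926829 * ln(2.702703)
V = 7.926829 * 0.994252
V = 7.88 L


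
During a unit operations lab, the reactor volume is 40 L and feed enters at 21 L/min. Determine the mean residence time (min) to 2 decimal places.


tau = V / v0
tau = 40 / 21
tau = 1.90 min


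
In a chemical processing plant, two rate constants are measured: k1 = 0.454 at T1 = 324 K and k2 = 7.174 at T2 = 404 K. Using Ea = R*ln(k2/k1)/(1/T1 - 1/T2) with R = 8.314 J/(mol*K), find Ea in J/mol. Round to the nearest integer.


Ea = R * ln(k2/k1) / (1/T1 - 1/T2)
ln(k2/k1) = ln(7.174/0.454) = 2.7601215
1/T1 - 1/T2 = 1/324 - 1/404 = 0.000611172228
Ea = 8.314 * 2.7601215 / 0.000611172228
Ea = 37547 J/mol


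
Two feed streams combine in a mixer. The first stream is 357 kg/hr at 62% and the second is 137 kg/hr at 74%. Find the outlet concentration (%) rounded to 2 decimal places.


Mass balance on solute: F1*x1 + F2*x2 = F3*x3
F3 = F1 + F2 = 357 + 137 = 494 kg/hr
x3 = (F1*x1 + F2*x2)/F3
x3 = (357*0.62 + 137*0.74) / 494
x3 = 65.33%


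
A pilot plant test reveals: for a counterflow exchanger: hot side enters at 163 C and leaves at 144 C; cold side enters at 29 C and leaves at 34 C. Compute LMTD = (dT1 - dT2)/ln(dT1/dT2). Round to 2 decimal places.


dT1 = Th_in - Tc_out = 163 - 34 = 129
dT2 = Th_out - Tc_in = 144 - 29 = 115
LMTD = (dT1 - dT2) / ln(dT1/dT2)
LMTD = (129 - 115) / ln(129/115)
LMTD = 121.87 K


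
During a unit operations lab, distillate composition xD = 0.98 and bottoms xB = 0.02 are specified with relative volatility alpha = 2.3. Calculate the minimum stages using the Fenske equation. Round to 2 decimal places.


N_min = ln((xD*(1-xB))/(xB*(1-xD))) / ln(alpha)
Numerator inside ln: 0.9604 / 0.0004 = 2401.0
ln(2401.0) = 7.783641
ln(alpha) = ln(2.3) = 0.832909
N_min = 7.783641 / 0.832909 = 9.35


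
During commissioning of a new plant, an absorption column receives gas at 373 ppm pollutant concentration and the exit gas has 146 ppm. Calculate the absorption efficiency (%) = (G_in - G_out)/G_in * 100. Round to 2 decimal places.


Efficiency = (G_in - G_out) / G_in * 100%
Efficiency = (373 - 146) / 373 * 100
Efficiency = 227 / 373 * 100
Efficiency = 60.86%


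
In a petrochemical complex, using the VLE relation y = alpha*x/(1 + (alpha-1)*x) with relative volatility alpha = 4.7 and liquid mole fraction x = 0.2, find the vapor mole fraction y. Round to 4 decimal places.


y = alpha*x / (1 + (alpha-1)*x)
y = 4.7*0.2 / (1 + (4.7-1)*0.2)
y = 0.94 / (1 + 0.74)
y = 0.94 / 1.74
y = 0.5402


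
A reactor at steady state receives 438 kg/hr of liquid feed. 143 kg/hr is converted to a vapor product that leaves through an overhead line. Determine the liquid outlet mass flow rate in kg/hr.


Steady-state mass balance on the main outlet: F_out = F_in - F_removed
F_out = 438 - 143
F_out = 295 kg/hr


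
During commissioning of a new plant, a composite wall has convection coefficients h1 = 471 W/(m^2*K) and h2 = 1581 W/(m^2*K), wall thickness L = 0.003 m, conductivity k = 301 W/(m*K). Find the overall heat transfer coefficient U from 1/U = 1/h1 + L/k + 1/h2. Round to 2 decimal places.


1/U = 1/h1 + L/k + 1/h2
1/U = 1/471 + 0.003/301 + 1/1581
1/U = 0.0021231423 + 9.9668e-06 + 0.0006325111
1/U = 0.0027656202
U = 361.58 W/(m^2*K)


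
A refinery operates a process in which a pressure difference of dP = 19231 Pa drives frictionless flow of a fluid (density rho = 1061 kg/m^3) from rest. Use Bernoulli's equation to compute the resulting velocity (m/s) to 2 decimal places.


v = sqrt(2*dP/rho)
v = sqrt(2*19231/1061)
v = sqrt(36.250707)
v = 6.02 m/s


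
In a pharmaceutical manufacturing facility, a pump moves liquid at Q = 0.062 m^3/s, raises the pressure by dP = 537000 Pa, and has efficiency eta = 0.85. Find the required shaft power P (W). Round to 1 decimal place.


P = Q * dP / eta
P = 0.062 * 537000 / 0.85
P = 33294.0 / 0.85
P = 39169.4 W


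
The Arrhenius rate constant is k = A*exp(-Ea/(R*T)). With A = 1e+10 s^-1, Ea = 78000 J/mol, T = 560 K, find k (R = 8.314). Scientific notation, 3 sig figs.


k = A * exp(-Ea/(R*T))
k = 1e+10 * exp(-78000 / (8.314 * 560))
k = 1e+10 * exp(-16.753153)
k = 5.30e+02


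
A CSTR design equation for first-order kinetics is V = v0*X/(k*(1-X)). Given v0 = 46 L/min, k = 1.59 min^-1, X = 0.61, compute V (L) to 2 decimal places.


V = v0 * X / (k * (1 - X))
V = 46 * 0.61 / (1.59 * (1 - 0.61))
V = 28.06 / (1.59 * 0.39)
V = 28.06 / 0.6201
V = 45.25 L


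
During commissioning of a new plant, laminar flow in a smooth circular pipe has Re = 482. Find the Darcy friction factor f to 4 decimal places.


f = 64 / Re
f = 64 / 482
f = 0.1328


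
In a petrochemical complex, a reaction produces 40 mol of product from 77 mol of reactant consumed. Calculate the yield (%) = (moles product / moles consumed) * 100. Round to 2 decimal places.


Yield = (moles product / moles consumed) * 100%
Yield = (40 / 77) * 100
Yield = 0.5195 * 100
Yield = 51.95%


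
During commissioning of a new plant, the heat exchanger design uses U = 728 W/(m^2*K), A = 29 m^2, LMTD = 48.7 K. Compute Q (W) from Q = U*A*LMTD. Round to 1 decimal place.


Q = U * A * LMTD
Q = 728 * 29 * 48.7
Q = 1028154.4 W


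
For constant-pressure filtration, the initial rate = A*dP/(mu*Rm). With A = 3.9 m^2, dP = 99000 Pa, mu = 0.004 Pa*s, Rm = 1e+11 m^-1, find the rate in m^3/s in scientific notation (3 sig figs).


rate = A * dP / (mu * Rm)
rate = 3.9 * 99000 / (0.004 * 1e+11)
rate = 386100.0 / 4.000e+08
rate = 9.65e-04 m^3/s


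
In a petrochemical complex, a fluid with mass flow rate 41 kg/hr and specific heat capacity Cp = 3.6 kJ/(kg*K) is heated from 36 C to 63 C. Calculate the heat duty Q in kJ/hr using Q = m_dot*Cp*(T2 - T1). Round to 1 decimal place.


Q = m_dot * Cp * (T2 - T1)
Q = 41 * 3.6 * (63 - 36)
Q = 41 * 3.6 * 27
Q = 3985.2 kJ/hr


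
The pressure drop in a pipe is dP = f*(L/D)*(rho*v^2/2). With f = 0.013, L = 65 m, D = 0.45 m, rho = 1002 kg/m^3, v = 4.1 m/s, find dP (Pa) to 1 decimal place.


dP = f * (L/D) * (rho*v^2/2)
dP = 0.013 * (65/0.45) * (1002*4.1^2/2)
L/D = 144.44444444
rho*v^2/2 = 1002*16.81/2 = 8421.81
dP = 0.013 * 144.44444444 * 8421.81
dP = 15814.3 Pa


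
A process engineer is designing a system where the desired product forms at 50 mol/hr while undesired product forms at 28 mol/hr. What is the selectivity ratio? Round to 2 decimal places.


S = desired product rate / undesired product rate
S = 50 / 28
S = 1.79


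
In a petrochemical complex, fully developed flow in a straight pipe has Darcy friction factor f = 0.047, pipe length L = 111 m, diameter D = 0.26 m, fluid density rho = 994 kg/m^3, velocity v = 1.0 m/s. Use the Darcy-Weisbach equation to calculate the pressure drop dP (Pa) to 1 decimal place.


dP = f * (L/D) * (rho*v^2/2)
dP = 0.047 * (111/0.26) * (994*1.0^2/2)
L/D = 426.92307692
rho*v^2/2 = 994*1.0/2 = 497.0
dP = 0.047 * 426.92307692 * 497.0
dP = 9972.5 Pa


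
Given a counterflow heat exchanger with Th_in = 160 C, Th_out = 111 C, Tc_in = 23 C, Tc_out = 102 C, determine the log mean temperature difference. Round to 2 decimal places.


dT1 = Th_in - Tc_out = 160 - 102 = 58
dT2 = Th_out - Tc_in = 111 - 23 = 88
LMTD = (dT1 - dT2) / ln(dT1/dT2)
LMTD = (58 - 88) / ln(58/88)
LMTD = 71.96 K


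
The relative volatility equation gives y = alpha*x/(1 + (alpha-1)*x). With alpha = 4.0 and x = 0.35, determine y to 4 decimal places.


y = alpha*x / (1 + (alpha-1)*x)
y = 4.0*0.35 / (1 + (4.0-1)*0.35)
y = 1.4 / (1 + 1.05)
y = 1.4 / 2.05
y = 0.6829


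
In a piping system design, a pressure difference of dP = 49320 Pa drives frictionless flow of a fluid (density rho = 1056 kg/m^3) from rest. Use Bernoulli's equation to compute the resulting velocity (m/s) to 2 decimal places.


v = sqrt(2*dP/rho)
v = sqrt(2*49320/1056)
v = sqrt(93.409091)
v = 9.66 m/s


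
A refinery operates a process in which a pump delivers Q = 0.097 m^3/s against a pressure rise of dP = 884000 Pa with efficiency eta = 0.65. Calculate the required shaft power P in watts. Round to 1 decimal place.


P = Q * dP / eta
P = 0.097 * 884000 / 0.65
P = 85748.0 / 0.65
P = 131920.0 W


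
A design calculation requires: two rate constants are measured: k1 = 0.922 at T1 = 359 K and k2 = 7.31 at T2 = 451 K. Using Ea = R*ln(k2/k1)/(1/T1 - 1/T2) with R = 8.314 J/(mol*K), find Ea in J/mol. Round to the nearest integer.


Ea = R * ln(k2/k1) / (1/T1 - 1/T2)
ln(k2/k1) = ln(7.31/0.922) = 2.0704533
1/T1 - 1/T2 = 1/359 - 1/451 = 0.00056822042
Ea = 8.314 * 2.0704533 / 0.00056822042
Ea = 30294 J/mol


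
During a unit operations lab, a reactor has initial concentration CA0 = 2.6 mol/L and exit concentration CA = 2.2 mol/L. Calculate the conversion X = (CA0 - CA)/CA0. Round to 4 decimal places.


X = (CA0 - CA) / CA0
X = (2.6 - 2.2) / 2.6
X = 0.4 / 2.6
X = 0.1538


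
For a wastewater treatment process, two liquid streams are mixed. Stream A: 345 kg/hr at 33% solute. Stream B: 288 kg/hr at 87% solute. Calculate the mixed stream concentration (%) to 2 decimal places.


Mass balance on solute: F1*x1 + F2*x2 = F3*x3
F3 = F1 + F2 = 345 + 288 = 633 kg/hr
x3 = (F1*x1 + F2*x2)/F3
x3 = (345*0.33 + 288*0.87) / 633
x3 = 57.57%


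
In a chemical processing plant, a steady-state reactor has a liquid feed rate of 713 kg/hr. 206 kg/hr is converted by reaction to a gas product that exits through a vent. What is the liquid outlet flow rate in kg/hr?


Steady-state mass balance on the main outlet: F_out = F_in - F_removed
F_out = 713 - 206
F_out = 507 kg/hr


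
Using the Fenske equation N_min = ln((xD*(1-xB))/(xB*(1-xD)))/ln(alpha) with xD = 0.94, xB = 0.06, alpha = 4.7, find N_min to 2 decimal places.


N_min = ln((xD*(1-xB))/(xB*(1-xD))) / ln(alpha)
Numerator inside ln: 0.8836 / 0.0036 = 245.444444
ln(245.444444) = 5.503071
ln(alpha) = ln(4.7) = 1.547563
N_min = 5.503071 / 1.547563 = 3.56


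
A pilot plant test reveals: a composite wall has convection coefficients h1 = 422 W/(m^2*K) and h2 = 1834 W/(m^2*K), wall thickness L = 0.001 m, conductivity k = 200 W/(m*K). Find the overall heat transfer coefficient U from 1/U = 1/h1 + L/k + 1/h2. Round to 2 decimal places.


1/U = 1/h1 + L/k + 1/h2
1/U = 1/422 + 0.001/200 + 1/1834
1/U = 0.0023696682 + 5e-06 + 0.0005452563
1/U = 0.0029199245
U = 342.47 W/(m^2*K)


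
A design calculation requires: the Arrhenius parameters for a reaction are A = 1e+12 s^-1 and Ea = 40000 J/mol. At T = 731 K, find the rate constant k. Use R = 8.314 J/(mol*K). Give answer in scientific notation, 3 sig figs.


k = A * exp(-Ea/(R*T))
k = 1e+12 * exp(-40000 / (8.314 * 731))
k = 1e+12 * exp(-6.581617)
k = 1.39e+09


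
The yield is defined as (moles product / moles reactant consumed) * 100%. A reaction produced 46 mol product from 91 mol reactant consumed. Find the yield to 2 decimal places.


Yield = (moles product / moles consumed) * 100%
Yield = (46 / 91) * 100
Yield = 0.5055 * 100
Yield = 50.55%


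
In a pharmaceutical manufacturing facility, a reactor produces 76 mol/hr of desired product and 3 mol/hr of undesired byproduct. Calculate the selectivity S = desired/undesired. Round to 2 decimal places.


S = desired product rate / undesired product rate
S = 76 / 3
S = 25.33


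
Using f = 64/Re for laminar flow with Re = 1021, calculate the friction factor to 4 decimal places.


f = 64 / Re
f = 64 / 1021
f = 0.0627


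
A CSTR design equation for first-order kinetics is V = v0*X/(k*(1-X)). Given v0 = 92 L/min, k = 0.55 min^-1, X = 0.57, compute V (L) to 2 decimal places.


V = v0 * X / (k * (1 - X))
V = 92 * 0.57 / (0.55 * (1 - 0.57))
V = 52.44 / (0.55 * 0.43)
V = 52.44 / 0.2365
V = 221.73 L


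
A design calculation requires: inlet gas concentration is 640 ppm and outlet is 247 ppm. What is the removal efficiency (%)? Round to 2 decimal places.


Efficiency = (G_in - G_out) / G_in * 100%
Efficiency = (640 - 247) / 640 * 100
Efficiency = 393 / 640 * 100
Efficiency = 61.41%


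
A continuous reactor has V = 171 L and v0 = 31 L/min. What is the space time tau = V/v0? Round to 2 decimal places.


tau = V / v0
tau = 171 / 31
tau = 5.52 min


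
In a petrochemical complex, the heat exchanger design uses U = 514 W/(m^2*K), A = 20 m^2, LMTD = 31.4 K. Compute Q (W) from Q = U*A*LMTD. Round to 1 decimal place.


Q = U * A * LMTD
Q = 514 * 20 * 31.4
Q = 322792.0 W


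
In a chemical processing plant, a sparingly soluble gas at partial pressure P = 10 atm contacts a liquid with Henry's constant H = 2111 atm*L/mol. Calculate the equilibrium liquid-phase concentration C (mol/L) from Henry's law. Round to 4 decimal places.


C = P / H
C = 10 / 2111
C = 0.0047 mol/L


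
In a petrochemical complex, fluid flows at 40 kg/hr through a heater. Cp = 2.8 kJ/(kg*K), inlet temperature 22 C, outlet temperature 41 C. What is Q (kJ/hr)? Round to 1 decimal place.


Q = m_dot * Cp * (T2 - T1)
Q = 40 * 2.8 * (41 - 22)
Q = 40 * 2.8 * 19
Q = 2128.0 kJ/hr


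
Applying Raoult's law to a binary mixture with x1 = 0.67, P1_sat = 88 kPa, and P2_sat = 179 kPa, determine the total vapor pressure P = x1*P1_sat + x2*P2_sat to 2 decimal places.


P = x1*P1_sat + x2*P2_sat
x2 = 1 - x1 = 1 - 0.67 = 0.33
P = 0.67*88 + 0.33*179
P = 58.96 + 59.07
P = 118.03 kPa


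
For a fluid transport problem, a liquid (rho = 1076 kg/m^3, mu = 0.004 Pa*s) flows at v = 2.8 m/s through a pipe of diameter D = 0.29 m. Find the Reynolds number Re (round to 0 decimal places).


Re = rho * v * D / mu
Re = 1076 * 2.8 * 0.29 / 0.004
Re = 873.712 / 0.004
Re = 218428


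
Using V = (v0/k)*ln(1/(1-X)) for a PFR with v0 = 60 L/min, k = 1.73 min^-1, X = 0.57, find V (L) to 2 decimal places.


V = (v0/k) * ln(1/(1-X))
V = (60/1.73) * ln(1/(1-0.57))
V = 34.682081 * ln(2.325581)
V = 34.682081 * 0.84397
V = 29.27 L


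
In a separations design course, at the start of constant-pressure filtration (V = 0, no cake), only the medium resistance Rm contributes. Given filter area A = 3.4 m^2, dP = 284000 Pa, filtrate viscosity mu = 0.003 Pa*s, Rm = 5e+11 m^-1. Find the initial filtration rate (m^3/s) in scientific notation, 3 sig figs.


rate = A * dP / (mu * Rm)
rate = 3.4 * 284000 / (0.003 * 5e+11)
rate = 965600.0 / 1.500e+09
rate = 6.44e-04 m^3/s


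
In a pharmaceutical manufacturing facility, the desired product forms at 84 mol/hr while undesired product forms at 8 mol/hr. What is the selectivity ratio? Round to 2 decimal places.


S = desired product rate / undesired product rate
S = 84 / 8
S = 10.50


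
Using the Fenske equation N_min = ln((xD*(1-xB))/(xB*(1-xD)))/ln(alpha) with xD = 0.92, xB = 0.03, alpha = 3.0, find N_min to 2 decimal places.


N_min = ln((xD*(1-xB))/(xB*(1-xD))) / ln(alpha)
Numerator inside ln: 0.8924 / 0.0024 = 371.833333
ln(371.833333) = 5.918446
ln(alpha) = ln(3.0) = 1.098612
N_min = 5.918446 / 1.098612 = 5.39


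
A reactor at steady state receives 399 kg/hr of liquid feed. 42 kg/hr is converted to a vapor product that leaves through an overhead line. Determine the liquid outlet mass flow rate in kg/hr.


Steady-state mass balance on the main outlet: F_out = F_in - F_removed
F_out = 399 - 42
F_out = 357 kg/hr


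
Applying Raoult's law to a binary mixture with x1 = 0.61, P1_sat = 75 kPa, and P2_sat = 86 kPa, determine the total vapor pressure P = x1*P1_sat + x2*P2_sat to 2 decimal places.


P = x1*P1_sat + x2*P2_sat
x2 = 1 - x1 = 1 - 0.61 = 0.39
P = 0.61*75 + 0.39*86
P = 45.75 + 33.54
P = 79.29 kPa


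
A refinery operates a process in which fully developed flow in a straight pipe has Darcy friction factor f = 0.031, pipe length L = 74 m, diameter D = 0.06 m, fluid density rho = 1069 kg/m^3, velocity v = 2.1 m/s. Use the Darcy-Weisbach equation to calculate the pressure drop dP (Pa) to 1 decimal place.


dP = f * (L/D) * (rho*v^2/2)
dP = 0.031 * (74/0.06) * (1069*2.1^2/2)
L/D = 1233.33333333
rho*v^2/2 = 1069*4.41/2 = 2357.145
dP = 0.031 * 1233.33333333 * 2357.145
dP = 90121.5 Pa
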